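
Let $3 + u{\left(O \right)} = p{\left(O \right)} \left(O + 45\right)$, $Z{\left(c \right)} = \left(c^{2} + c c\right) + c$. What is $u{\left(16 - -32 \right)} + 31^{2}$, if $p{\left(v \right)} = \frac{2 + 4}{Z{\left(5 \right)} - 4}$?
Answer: $\frac{16472}{17} \approx 968.94$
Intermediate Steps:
$Z{\left(c \right)} = c + 2 c^{2}$ ($Z{\left(c \right)} = \left(c^{2} + c^{2}\right) + c = 2 c^{2} + c = c + 2 c^{2}$)
$p{\left(v \right)} = \frac{2}{17}$ ($p{\left(v \right)} = \frac{2 + 4}{5 \left(1 + 2 \cdot 5\right) - 4} = \frac{6}{5 \left(1 + 10\right) - 4} = \frac{6}{5 \cdot 11 - 4} = \frac{6}{55 - 4} = \frac{6}{51} = 6 \cdot \frac{1}{51} = \frac{2}{17}$)
$u{\left(O \right)} = \frac{39}{17} + \frac{2 O}{17}$ ($u{\left(O \right)} = -3 + \frac{2 \left(O + 45\right)}{17} = -3 + \frac{2 \left(45 + O\right)}{17} = -3 + \left(\frac{90}{17} + \frac{2 O}{17}\right) = \frac{39}{17} + \frac{2 O}{17}$)
$u{\left(16 - -32 \right)} + 31^{2} = \left(\frac{39}{17} + \frac{2 \left(16 - -32\right)}{17}\right) + 31^{2} = \left(\frac{39}{17} + \frac{2 \left(16 + 32\right)}{17}\right) + 961 = \left(\frac{39}{17} + \frac{2}{17} \cdot 48\right) + 961 = \left(\frac{39}{17} + \frac{96}{17}\right) + 961 = \frac{135}{17} + 961 = \frac{16472}{17}$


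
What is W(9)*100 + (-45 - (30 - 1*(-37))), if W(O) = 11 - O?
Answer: 88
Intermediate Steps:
W(9)*100 + (-45 - (30 - 1*(-37))) = (11 - 1*9)*100 + (-45 - (30 - 1*(-37))) = (11 - 9)*100 + (-45 - (30 + 37)) = 2*100 + (-45 - 1*67) = 200 + (-45 - 67) = 200 - 112 = 88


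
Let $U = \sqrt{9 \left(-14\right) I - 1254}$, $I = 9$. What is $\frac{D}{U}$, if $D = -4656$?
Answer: $\frac{776 i \sqrt{597}}{199} \approx 95.279 i$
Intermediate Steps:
$U = 2 i \sqrt{597}$ ($U = \sqrt{9 \left(-14\right) 9 - 1254} = \sqrt{\left(-126\right) 9 - 1254} = \sqrt{-1134 - 1254} = \sqrt{-2388} = 2 i \sqrt{597} \approx 48.867 i$)
$\frac{D}{U} = - \frac{4656}{2 i \sqrt{597}} = - 4656 \left(- \frac{i \sqrt{597}}{1194}\right) = \frac{776 i \sqrt{597}}{199}$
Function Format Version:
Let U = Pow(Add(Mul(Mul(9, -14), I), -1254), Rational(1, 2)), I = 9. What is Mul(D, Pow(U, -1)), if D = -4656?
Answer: Mul(Rational(776, 199), I, Pow(597, Rational(1, 2))) ≈ Mul(95.279, I)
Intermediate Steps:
U = Mul(2, I, Pow(597, Rational(1, 2))) (U = Pow(Add(Mul(Mul(9, -14), 9), -1254), Rational(1, 2)) = Pow(Add(Mul(-126, 9), -1254), Rational(1, 2)) = Pow(Add(-1134, -1254), Rational(1, 2)) = Pow(-2388, Rational(1, 2)) = Mul(2, I, Pow(597, Rational(1, 2))) ≈ Mul(48.867, I))
Mul(D, Pow(U, -1)) = Mul(-4656, Pow(Mul(2, I, Pow(597, Rational(1, 2))), -1)) = Mul(-4656, Mul(Rational(-1, 1194), I, Pow(597, Rational(1, 2)))) = Mul(Rational(776, 199), I, Pow(597, Rational(1, 2)))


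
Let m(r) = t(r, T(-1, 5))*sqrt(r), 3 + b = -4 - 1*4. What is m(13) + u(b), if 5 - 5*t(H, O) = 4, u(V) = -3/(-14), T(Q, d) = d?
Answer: 3/14 + sqrt(13)/5 ≈ 0.93540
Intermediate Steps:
b = -11 (b = -3 + (-4 - 1*4) = -3 + (-4 - 4) = -3 - 8 = -11)
u(V) = 3/14 (u(V) = -3*(-1/14) = 3/14)
t(H, O) = 1/5 (t(H, O) = 1 - 1/5*4 = 1 - 4/5 = 1/5)
m(r) = sqrt(r)/5
m(13) + u(b) = sqrt(13)/5 + 3/14 = 3/14 + sqrt(13)/5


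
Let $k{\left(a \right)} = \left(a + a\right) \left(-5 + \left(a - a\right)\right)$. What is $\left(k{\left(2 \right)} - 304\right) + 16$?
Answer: $-308$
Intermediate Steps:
$k{\left(a \right)} = - 10 a$ ($k{\left(a \right)} = 2 a \left(-5 + 0\right) = 2 a \left(-5\right) = - 10 a$)
$\left(k{\left(2 \right)} - 304\right) + 16 = \left(\left(-10\right) 2 - 304\right) + 16 = \left(-20 - 304\right) + 16 = -324 + 16 = -308$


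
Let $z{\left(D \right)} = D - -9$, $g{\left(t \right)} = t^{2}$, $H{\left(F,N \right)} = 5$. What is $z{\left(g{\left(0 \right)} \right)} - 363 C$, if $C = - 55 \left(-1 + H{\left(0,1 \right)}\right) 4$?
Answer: $319449$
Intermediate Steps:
$C = -880$ ($C = - 55 \left(-1 + 5\right) 4 = - 55 \cdot 4 \cdot 4 = \left(-55\right) 16 = -880$)
$z{\left(D \right)} = 9 + D$ ($z{\left(D \right)} = D + 9 = 9 + D$)
$z{\left(g{\left(0 \right)} \right)} - 363 C = \left(9 + 0^{2}\right) - -319440 = \left(9 + 0\right) + 319440 = 9 + 319440 = 319449$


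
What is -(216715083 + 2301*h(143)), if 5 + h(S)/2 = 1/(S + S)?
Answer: -2383612980/11 ≈ -2.1669e+8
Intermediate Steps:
h(S) = -10 + 1/S (h(S) = -10 + 2/(S + S) = -10 + 2/((2*S)) = -10 + 2*(1/(2*S)) = -10 + 1/S)
-(216715083 + 2301*h(143)) = -(216692073 + 177/11) = -2301/(1/(94183 + (-10 + 1/143))) = -2301/(1/(94183 - 1429/143)) = -2301/(1/(13466740/143)) = -2301/143/13466740 = -2301*13466740/143 = -2383612980/11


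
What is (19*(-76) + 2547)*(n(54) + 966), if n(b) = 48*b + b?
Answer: 3984036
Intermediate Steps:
n(b) = 49*b
(19*(-76) + 2547)*(n(54) + 966) = (19*(-76) + 2547)*(49*54 + 966) = (-1444 + 2547)*(2646 + 966) = 1103*3612 = 3984036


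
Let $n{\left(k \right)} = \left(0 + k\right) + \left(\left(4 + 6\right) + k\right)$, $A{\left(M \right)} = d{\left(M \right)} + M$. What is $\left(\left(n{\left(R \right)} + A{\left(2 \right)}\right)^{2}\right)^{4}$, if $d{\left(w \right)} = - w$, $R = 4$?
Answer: $11019960576$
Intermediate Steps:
$A{\left(M \right)} = 0$ ($A{\left(M \right)} = - M + M = 0$)
$n{\left(k \right)} = 10 + 2 k$ ($n{\left(k \right)} = k + \left(10 + k\right) = 10 + 2 k$)
$\left(\left(n{\left(R \right)} + A{\left(2 \right)}\right)^{2}\right)^{4} = \left(\left(\left(10 + 2 \cdot 4\right) + 0\right)^{2}\right)^{4} = \left(\left(\left(10 + 8\right) + 0\right)^{2}\right)^{4} = \left(\left(18 + 0\right)^{2}\right)^{4} = \left(18^{2}\right)^{4} = 324^{4} = 11019960576$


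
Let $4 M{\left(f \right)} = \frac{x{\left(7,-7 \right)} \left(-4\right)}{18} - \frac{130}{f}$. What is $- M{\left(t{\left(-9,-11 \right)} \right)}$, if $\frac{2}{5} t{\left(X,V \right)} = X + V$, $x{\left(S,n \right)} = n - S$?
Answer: $- \frac{257}{180} \approx -1.4278$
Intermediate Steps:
$t{\left(X,V \right)} = \frac{5 V}{2} + \frac{5 X}{2}$ ($t{\left(X,V \right)} = \frac{5 \left(X + V\right)}{2} = \frac{5 \left(V + X\right)}{2} = \frac{5 V}{2} + \frac{5 X}{2}$)
$M{\left(f \right)} = \frac{7}{9} - \frac{65}{2 f}$ ($M{\left(f \right)} = \frac{\frac{\left(-7 - 7\right) \left(-4\right)}{18} - \frac{130}{f}}{4} = \frac{\left(-7 - 7\right) \left(-4\right) \frac{1}{18} - \frac{130}{f}}{4} = \frac{\left(-14\right) \left(-4\right) \frac{1}{18} - \frac{130}{f}}{4} = \frac{56 \cdot \frac{1}{18} - \frac{130}{f}}{4} = \frac{\frac{28}{9} - \frac{130}{f}}{4} = \frac{7}{9} - \frac{65}{2 f}$)
$- M{\left(t{\left(-9,-11 \right)} \right)} = - \frac{-585 + 14 \left(\frac{5}{2} \left(-11\right) + \frac{5}{2} \left(-9\right)\right)}{18 \left(\frac{5}{2} \left(-11\right) + \frac{5}{2} \left(-9\right)\right)} = - \frac{-585 + 14 \left(- \frac{55}{2} - \frac{45}{2}\right)}{18 \left(- \frac{55}{2} - \frac{45}{2}\right)} = - \frac{-585 + 14 \left(-50\right)}{18 \left(-50\right)} = - \frac{\left(-1\right) \left(-585 - 700\right)}{18 \cdot 50} = - \frac{\left(-1\right) \left(-1285\right)}{18 \cdot 50} = \left(-1\right) \frac{257}{180} = - \frac{257}{180}$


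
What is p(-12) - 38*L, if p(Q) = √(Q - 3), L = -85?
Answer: 3230 + I*√15 ≈ 3230.0 + 3.873*I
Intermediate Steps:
p(Q) = √(-3 + Q)
p(-12) - 38*L = √(-3 - 12) - 38*(-85) = √(-15) + 3230 = I*√15 + 3230 = 3230 + I*√15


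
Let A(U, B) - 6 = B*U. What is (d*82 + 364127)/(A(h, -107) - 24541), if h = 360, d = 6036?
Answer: -859079/63055 ≈ -13.624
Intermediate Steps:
A(U, B) = 6 + B*U
(d*82 + 364127)/(A(h, -107) - 24541) = (6036*82 + 364127)/((6 - 107*360) - 24541) = (494952 + 364127)/((6 - 38520) - 24541) = 859079/(-38514 - 24541) = 859079/(-63055) = 859079*(-1/63055) = -859079/63055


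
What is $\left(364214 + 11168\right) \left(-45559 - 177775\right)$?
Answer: $-83835563588$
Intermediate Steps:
$\left(364214 + 11168\right) \left(-45559 - 177775\right) = 375382 \left(-223334\right) = -83835563588$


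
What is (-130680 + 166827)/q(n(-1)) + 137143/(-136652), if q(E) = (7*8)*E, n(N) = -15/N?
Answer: 402029977/9565640 ≈ 42.029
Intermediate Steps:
q(E) = 56*E
(-130680 + 166827)/q(n(-1)) + 137143/(-136652) = (-130680 + 166827)/((56*(-15/(-1)))) + 137143/(-136652) = 36147/((56*(-15*(-1)))) + 137143*(-1/136652) = 36147/((56*15)) - 137143/136652 = 36147/840 - 137143/136652 = 36147*(1/840) - 137143/136652 = 12049/280 - 137143/136652 = 402029977/9565640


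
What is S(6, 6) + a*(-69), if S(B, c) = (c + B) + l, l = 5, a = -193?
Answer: 13334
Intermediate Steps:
S(B, c) = 5 + B + c (S(B, c) = (c + B) + 5 = (B + c) + 5 = 5 + B + c)
S(6, 6) + a*(-69) = (5 + 6 + 6) - 193*(-69) = 17 + 13317 = 13334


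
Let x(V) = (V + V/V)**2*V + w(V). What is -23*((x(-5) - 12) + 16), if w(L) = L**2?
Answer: 1173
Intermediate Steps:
x(V) = V**2 + V*(1 + V)**2 (x(V) = (V + V/V)**2*V + V**2 = (V + 1)**2*V + V**2 = (1 + V)**2*V + V**2 = V*(1 + V)**2 + V**2 = V**2 + V*(1 + V)**2)
-23*((x(-5) - 12) + 16) = -23*((-5*(-5 + (1 - 5)**2) - 12) + 16) = -23*((-5*(-5 + (-4)**2) - 12) + 16) = -23*((-5*(-5 + 16) - 12) + 16) = -23*((-5*11 - 12) + 16) = -23*((-55 - 12) + 16) = -23*(-67 + 16) = -23*(-51) = 1173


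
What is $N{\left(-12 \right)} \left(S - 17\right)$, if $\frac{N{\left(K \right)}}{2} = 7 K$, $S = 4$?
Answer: $2184$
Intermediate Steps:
$N{\left(K \right)} = 14 K$ ($N{\left(K \right)} = 2 \cdot 7 K = 14 K$)
$N{\left(-12 \right)} \left(S - 17\right) = 14 \left(-12\right) \left(4 - 17\right) = \left(-168\right) \left(-13\right) = 2184$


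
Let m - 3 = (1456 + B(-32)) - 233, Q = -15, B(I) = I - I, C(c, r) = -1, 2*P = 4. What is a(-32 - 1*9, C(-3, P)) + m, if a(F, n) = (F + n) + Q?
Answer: 1169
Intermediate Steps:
P = 2 (P = (½)*4 = 2)
B(I) = 0
a(F, n) = -15 + F + n (a(F, n) = (F + n) - 15 = -15 + F + n)
m = 1226 (m = 3 + ((1456 + 0) - 233) = 3 + (1456 - 233) = 3 + 1223 = 1226)
a(-32 - 1*9, C(-3, P)) + m = (-15 + (-32 - 1*9) - 1) + 1226 = (-15 + (-32 - 9) - 1) + 1226 = (-15 - 41 - 1) + 1226 = -57 + 1226 = 1169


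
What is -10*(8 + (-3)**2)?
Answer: -170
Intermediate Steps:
-10*(8 + (-3)**2) = -10*(8 + 9) = -10*17 = -170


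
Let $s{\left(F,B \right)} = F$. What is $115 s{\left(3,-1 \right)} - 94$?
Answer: $251$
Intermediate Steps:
$115 s{\left(3,-1 \right)} - 94 = 115 \cdot 3 - 94 = 345 - 94 = 251$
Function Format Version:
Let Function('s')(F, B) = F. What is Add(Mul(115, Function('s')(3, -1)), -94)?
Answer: 251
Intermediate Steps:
Add(Mul(115, Function('s')(3, -1)), -94) = Add(Mul(115, 3), -94) = Add(345, -94) = 251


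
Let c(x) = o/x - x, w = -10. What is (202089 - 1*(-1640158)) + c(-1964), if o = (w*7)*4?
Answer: 905507671/491 ≈ 1.8442e+6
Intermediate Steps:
o = -280 (o = -10*7*4 = -70*4 = -280)
c(x) = -x - 280/x (c(x) = -280/x - x = -x - 280/x)
(202089 - 1*(-1640158)) + c(-1964) = (202089 - 1*(-1640158)) + (-1*(-1964) - 280/(-1964)) = (202089 + 1640158) + (1964 - 280*(-1/1964)) = 1842247 + (1964 + 70/491) = 1842247 + 964394/491 = 905507671/491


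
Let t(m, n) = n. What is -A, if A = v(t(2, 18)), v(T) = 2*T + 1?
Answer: -37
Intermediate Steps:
v(T) = 1 + 2*T
A = 37 (A = 1 + 2*18 = 1 + 36 = 37)
-A = -1*37 = -37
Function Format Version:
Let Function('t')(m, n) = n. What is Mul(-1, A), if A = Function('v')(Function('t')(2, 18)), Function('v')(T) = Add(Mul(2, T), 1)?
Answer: -37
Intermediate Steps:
Function('v')(T) = Add(1, Mul(2, T))
A = 37 (A = Add(1, Mul(2, 18)) = Add(1, 36) = 37)
Mul(-1, A) = Mul(-1, 37) = -37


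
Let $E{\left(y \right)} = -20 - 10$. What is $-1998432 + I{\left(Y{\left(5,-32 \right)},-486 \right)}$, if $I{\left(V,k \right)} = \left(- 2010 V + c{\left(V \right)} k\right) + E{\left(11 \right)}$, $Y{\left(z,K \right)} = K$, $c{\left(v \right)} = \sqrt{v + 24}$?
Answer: $-1934142 - 972 i \sqrt{2} \approx -1.9341 \cdot 10^{6} - 1374.6 i$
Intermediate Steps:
$c{\left(v \right)} = \sqrt{24 + v}$
$E{\left(y \right)} = -30$ ($E{\left(y \right)} = -20 - 10 = -30$)
$I{\left(V,k \right)} = -30 - 2010 V + k \sqrt{24 + V}$ ($I{\left(V,k \right)} = \left(- 2010 V + \sqrt{24 + V} k\right) - 30 = \left(- 2010 V + k \sqrt{24 + V}\right) - 30 = -30 - 2010 V + k \sqrt{24 + V}$)
$-1998432 + I{\left(Y{\left(5,-32 \right)},-486 \right)} = -1998432 - \left(-64290 + 486 \sqrt{24 - 32}\right) = -1998432 - \left(-64290 + 972 i \sqrt{2}\right) = -1998432 + \left(64290 - 972 i \sqrt{2}\right) = -1934142 - 972 i \sqrt{2}$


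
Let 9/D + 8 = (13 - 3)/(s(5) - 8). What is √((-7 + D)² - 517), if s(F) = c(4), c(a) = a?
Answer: 26*I*√33/7 ≈ 21.337*I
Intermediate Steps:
s(F) = 4
D = -6/7 (D = 9/(-8 + (13 - 3)/(4 - 8)) = 9/(-8 + 10/(-4)) = 9/(-8 + 10*(-¼)) = 9/(-8 - 5/2) = 9/(-21/2) = 9*(-2/21) = -6/7 ≈ -0.85714)
√((-7 + D)² - 517) = √((-7 - 6/7)² - 517) = √((-55/7)² - 517) = √(3025/49 - 517) = √(-22308/49) = 26*I*√33/7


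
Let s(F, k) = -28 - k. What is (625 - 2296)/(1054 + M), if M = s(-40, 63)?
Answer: -557/321 ≈ -1.7352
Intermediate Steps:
M = -91 (M = -28 - 1*63 = -28 - 63 = -91)
(625 - 2296)/(1054 + M) = (625 - 2296)/(1054 - 91) = -1671/963 = -1671*1/963 = -557/321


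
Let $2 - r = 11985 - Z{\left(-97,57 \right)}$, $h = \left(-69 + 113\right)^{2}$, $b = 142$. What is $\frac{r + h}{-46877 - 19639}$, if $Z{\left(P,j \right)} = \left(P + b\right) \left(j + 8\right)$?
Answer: $\frac{1187}{11086} \approx 0.10707$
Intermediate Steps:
$Z{\left(P,j \right)} = \left(8 + j\right) \left(142 + P\right)$ ($Z{\left(P,j \right)} = \left(P + 142\right) \left(j + 8\right) = \left(142 + P\right) \left(8 + j\right) = \left(8 + j\right) \left(142 + P\right)$)
$h = 1936$ ($h = 44^{2} = 1936$)
$r = -9058$ ($r = 2 - \left(11985 - \left(1136 + 8 \left(-97\right) + 142 \cdot 57 - 5529\right)\right) = 2 - \left(11985 - \left(1136 - 776 + 8094 - 5529\right)\right) = 2 - \left(11985 - 2925\right) = 2 - 9060 = -9058$)
$\frac{r + h}{-46877 - 19639} = \frac{-9058 + 1936}{-46877 - 19639} = - \frac{7122}{-66516} = \left(-7122\right) \left(- \frac{1}{66516}\right) = \frac{1187}{11086}$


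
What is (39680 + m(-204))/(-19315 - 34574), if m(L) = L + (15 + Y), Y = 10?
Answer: -1197/1633 ≈ -0.73301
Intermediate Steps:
m(L) = 25 + L (m(L) = L + (15 + 10) = L + 25 = 25 + L)
(39680 + m(-204))/(-19315 - 34574) = (39680 + (25 - 204))/(-19315 - 34574) = (39680 - 179)/(-53889) = 39501*(-1/53889) = -1197/1633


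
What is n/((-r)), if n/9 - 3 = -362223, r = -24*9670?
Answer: -54333/3868 ≈ -14.047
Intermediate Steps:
r = -232080
n = -3259980 (n = 27 + 9*(-362223) = 27 - 3260007 = -3259980)
n/((-r)) = -3259980/((-1*(-232080))) = -3259980/232080 = -3259980*1/232080 = -54333/3868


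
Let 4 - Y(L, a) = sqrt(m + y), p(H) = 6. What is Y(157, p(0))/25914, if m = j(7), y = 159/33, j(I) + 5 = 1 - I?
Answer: 2/12957 - I*sqrt(187)/142527 ≈ 0.00015436 - 9.5945e-5*I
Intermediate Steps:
j(I) = -4 - I (j(I) = -5 + (1 - I) = -4 - I)
y = 53/11 (y = 159*(1/33) = 53/11 ≈ 4.8182)
m = -11 (m = -4 - 1*7 = -4 - 7 = -11)
Y(L, a) = 4 - 2*I*sqrt(187)/11 (Y(L, a) = 4 - sqrt(-11 + 53/11) = 4 - sqrt(-68/11) = 4 - 2*I*sqrt(187)/11)
Y(157, p(0))/25914 = (4 - 2*I*sqrt(187)/11)/25914 = (4 - 2*I*sqrt(187)/11)*(1/25914) = 2/12957 - I*sqrt(187)/142527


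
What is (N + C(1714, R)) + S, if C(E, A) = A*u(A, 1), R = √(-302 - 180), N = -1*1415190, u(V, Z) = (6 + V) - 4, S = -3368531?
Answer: -4784203 + 2*I*√482 ≈ -4.7842e+6 + 43.909*I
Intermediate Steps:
u(V, Z) = 2 + V
N = -1415190
R = I*√482 (R = √(-482) = I*√482 ≈ 21.954*I)
C(E, A) = A*(2 + A)
(N + C(1714, R)) + S = (-1415190 + (I*√482)*(2 + I*√482)) - 3368531 = (-1415190 + I*√482*(2 + I*√482)) - 3368531 = -4783721 + I*√482*(2 + I*√482)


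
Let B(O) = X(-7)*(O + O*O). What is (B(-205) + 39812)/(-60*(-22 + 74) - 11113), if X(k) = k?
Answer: 252928/14233 ≈ 17.771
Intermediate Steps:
B(O) = -7*O - 7*O² (B(O) = -7*(O + O*O) = -7*(O + O²) = -7*O - 7*O²)
(B(-205) + 39812)/(-60*(-22 + 74) - 11113) = (-7*(-205)*(1 - 205) + 39812)/(-60*(-22 + 74) - 11113) = (-7*(-205)*(-204) + 39812)/(-60*52 - 11113) = (-292740 + 39812)/(-3120 - 11113) = -252928/(-14233) = -252928*(-1/14233) = 252928/14233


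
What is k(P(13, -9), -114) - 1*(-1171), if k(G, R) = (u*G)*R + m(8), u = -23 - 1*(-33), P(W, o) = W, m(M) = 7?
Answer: -13642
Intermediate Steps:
u = 10 (u = -23 + 33 = 10)
k(G, R) = 7 + 10*G*R (k(G, R) = (10*G)*R + 7 = 10*G*R + 7 = 7 + 10*G*R)
k(P(13, -9), -114) - 1*(-1171) = (7 + 10*13*(-114)) - 1*(-1171) = (7 - 14820) + 1171 = -14813 + 1171 = -13642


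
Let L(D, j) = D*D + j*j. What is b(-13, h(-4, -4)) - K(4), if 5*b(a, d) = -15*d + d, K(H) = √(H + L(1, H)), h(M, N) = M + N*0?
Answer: 56/5 - √21 ≈ 6.6174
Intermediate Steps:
L(D, j) = D² + j²
h(M, N) = M (h(M, N) = M + 0 = M)
K(H) = √(1 + H + H²) (K(H) = √(H + (1² + H²)) = √(H + (1 + H²)) = √(1 + H + H²))
b(a, d) = -14*d/5 (b(a, d) = (-15*d + d)/5 = (-14*d)/5 = -14*d/5)
b(-13, h(-4, -4)) - K(4) = -14/5*(-4) - √(1 + 4 + 4²) = 56/5 - √(1 + 4 + 16) = 56/5 - √21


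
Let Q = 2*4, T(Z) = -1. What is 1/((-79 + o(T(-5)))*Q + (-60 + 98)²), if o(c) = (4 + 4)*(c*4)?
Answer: 1/556 ≈ 0.0017986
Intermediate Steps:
o(c) = 32*c (o(c) = 8*(4*c) = 32*c)
Q = 8
1/((-79 + o(T(-5)))*Q + (-60 + 98)²) = 1/((-79 + 32*(-1))*8 + (-60 + 98)²) = 1/((-79 - 32)*8 + 38²) = 1/(-111*8 + 1444) = 1/(-888 + 1444) = 1/556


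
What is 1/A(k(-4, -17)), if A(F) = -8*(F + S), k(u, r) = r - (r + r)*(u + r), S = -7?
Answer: 1/5904 ≈ 0.00016938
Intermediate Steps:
k(u, r) = r - 2*r*(r + u)
A(F) = 56 - 8*F (A(F) = -8*(F - 7) = -8*(-7 + F) = 56 - 8*F)
1/A(k(-4, -17)) = 1/(56 - (-136)*(1 - 2*(-17) - 2*(-4))) = 1/(56 - (-136)*(1 + 34 + 8)) = 1/(56 - (-136)*43) = 1/(56 - 8*(-731)) = 1/(56 + 5848) = 1/5904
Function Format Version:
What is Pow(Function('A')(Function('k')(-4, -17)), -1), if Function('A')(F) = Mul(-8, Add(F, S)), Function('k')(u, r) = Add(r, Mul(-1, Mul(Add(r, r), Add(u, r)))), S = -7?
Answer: Rational(1, 5904) ≈ 0.00016938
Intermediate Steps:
Function('k')(u, r) = Add(r, Mul(-2, r, Add(r, u))) (Function('k')(u, r) = Add(r, Mul(-1, Mul(Mul(2, r), Add(r, u)))) = Add(r, Mul(-1, Mul(2, r, Add(r, u)))) = Add(r, Mul(-2, r, Add(r, u))))
Function('A')(F) = Add(56, Mul(-8, F)) (Function('A')(F) = Mul(-8, Add(F, -7)) = Mul(-8, Add(-7, F)) = Add(56, Mul(-8, F)))
Pow(Function('A')(Function('k')(-4, -17)), -1) = Pow(Add(56, Mul(-8, Mul(-17, Add(1, Mul(-2, -17), Mul(-2, -4))))), -1) = Pow(Add(56, Mul(-8, Mul(-17, Add(1, 34, 8)))), -1) = Pow(Add(56, Mul(-8, Mul(-17, 43))), -1) = Pow(Add(56, Mul(-8, -731)), -1) = Pow(Add(56, 5848), -1) = Pow(5904, -1) = Rational(1, 5904)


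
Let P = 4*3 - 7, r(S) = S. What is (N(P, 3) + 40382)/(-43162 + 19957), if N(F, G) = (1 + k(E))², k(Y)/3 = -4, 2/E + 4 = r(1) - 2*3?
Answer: -13501/7735 ≈ -1.7454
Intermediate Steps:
E = -2/9 (E = 2/(-4 + (1 - 2*3)) = 2/(-4 + (1 - 6)) = 2/(-4 - 5) = 2/(-9) = 2*(-⅑) = -2/9 ≈ -0.22222)
k(Y) = -12 (k(Y) = 3*(-4) = -12)
P = 5 (P = 12 - 7 = 5)
N(F, G) = 121 (N(F, G) = (1 - 12)² = (-11)² = 121)
(N(P, 3) + 40382)/(-43162 + 19957) = (121 + 40382)/(-43162 + 19957) = 40503/(-23205) = 40503*(-1/23205) = -13501/7735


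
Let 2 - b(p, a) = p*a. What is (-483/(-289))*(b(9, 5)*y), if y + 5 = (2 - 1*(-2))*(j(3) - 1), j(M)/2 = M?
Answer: -311535/289 ≈ -1078.0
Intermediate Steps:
b(p, a) = 2 - a*p (b(p, a) = 2 - p*a = 2 - a*p)
j(M) = 2*M
y = 15 (y = -5 + (2 - 1*(-2))*(2*3 - 1) = -5 + (2 + 2)*(6 - 1) = -5 + 4*5 = -5 + 20 = 15)
(-483/(-289))*(b(9, 5)*y) = (-483/(-289))*((2 - 1*5*9)*15) = (-483*(-1/289))*((2 - 45)*15) = 483*(-43*15)/289 = (483/289)*(-645) = -311535/289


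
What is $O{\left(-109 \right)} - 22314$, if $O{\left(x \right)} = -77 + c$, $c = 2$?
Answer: $-22389$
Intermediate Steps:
$O{\left(x \right)} = -75$ ($O{\left(x \right)} = -77 + 2 = -75$)
$O{\left(-109 \right)} - 22314 = -75 - 22314 = -22389$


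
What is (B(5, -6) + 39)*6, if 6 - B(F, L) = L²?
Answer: 54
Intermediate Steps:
B(F, L) = 6 - L²
(B(5, -6) + 39)*6 = ((6 - 1*(-6)²) + 39)*6 = ((6 - 1*36) + 39)*6 = ((6 - 36) + 39)*6 = (-30 + 39)*6 = 9*6 = 54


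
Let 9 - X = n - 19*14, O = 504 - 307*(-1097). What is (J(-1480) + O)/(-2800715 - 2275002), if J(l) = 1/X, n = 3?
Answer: -91740977/1380595024 ≈ -0.066450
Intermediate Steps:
O = 337283 (O = 504 + 336779 = 337283)
X = 272 (X = 9 - (3 - 19*14) = 9 - (3 - 266) = 9 - 1*(-263) = 9 + 263 = 272)
J(l) = 1/272
(J(-1480) + O)/(-2800715 - 2275002) = (1/272 + 337283)/(-2800715 - 2275002) = (91740977/272)/(-5075717) = (91740977/272)*(-1/5075717) = -91740977/1380595024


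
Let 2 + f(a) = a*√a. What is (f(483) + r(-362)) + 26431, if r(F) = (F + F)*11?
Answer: 18465 + 483*√483 ≈ 29080.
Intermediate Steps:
f(a) = -2 + a^(3/2) (f(a) = -2 + a*√a = -2 + a^(3/2))
r(F) = 22*F (r(F) = (2*F)*11 = 22*F)
(f(483) + r(-362)) + 26431 = ((-2 + 483^(3/2)) + 22*(-362)) + 26431 = ((-2 + 483*√483) - 7964) + 26431 = (-7966 + 483*√483) + 26431 = 18465 + 483*√483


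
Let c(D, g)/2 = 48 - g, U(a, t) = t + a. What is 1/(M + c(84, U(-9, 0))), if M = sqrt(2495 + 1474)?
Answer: 1/177 ≈ 0.0056497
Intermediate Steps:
U(a, t) = a + t
c(D, g) = 96 - 2*g (c(D, g) = 2*(48 - g) = 96 - 2*g)
M = 63 (M = sqrt(3969) = 63)
1/(M + c(84, U(-9, 0))) = 1/(63 + (96 - 2*(-9 + 0))) = 1/(63 + (96 - 2*(-9))) = 1/(63 + (96 + 18)) = 1/(63 + 114) = 1/177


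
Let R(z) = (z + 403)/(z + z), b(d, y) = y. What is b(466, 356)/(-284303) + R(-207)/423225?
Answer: -1357224278/1082917234575 ≈ -0.0012533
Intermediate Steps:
R(z) = (403 + z)/(2*z) (R(z) = (403 + z)/((2*z)) = (403 + z)*(1/(2*z)) = (403 + z)/(2*z))
b(466, 356)/(-284303) + R(-207)/423225 = 356/(-284303) + ((1/2)*(403 - 207)/(-207))/423225 = 356*(-1/284303) + ((1/2)*(-1/207)*196)*(1/423225) = -356/284303 - 98/207*1/423225 = -356/284303 - 98/87607575 = -1357224278/1082917234575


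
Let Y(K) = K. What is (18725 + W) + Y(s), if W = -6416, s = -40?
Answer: 12269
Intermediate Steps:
(18725 + W) + Y(s) = (18725 - 6416) - 40 = 12309 - 40 = 12269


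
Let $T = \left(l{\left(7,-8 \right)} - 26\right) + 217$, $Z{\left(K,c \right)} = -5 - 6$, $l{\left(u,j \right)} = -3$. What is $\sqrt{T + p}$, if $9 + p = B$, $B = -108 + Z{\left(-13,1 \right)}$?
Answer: $2 \sqrt{15} \approx 7.746$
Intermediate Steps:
$Z{\left(K,c \right)} = -11$ ($Z{\left(K,c \right)} = -5 - 6 = -11$)
$T = 188$ ($T = \left(-3 - 26\right) + 217 = -29 + 217 = 188$)
$B = -119$ ($B = -108 - 11 = -119$)
$p = -128$ ($p = -9 - 119 = -128$)
$\sqrt{T + p} = \sqrt{188 - 128} = \sqrt{60} = 2 \sqrt{15}$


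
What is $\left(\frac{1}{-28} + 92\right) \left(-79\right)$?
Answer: $- \frac{203425}{28} \approx -7265.2$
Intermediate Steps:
$\left(\frac{1}{-28} + 92\right) \left(-79\right) = \left(- \frac{1}{28} + 92\right) \left(-79\right) = \frac{2575}{28} \left(-79\right) = - \frac{203425}{28}$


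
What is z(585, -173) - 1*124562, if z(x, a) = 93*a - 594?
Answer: -141245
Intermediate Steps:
z(x, a) = -594 + 93*a
z(585, -173) - 1*124562 = (-594 + 93*(-173)) - 1*124562 = (-594 - 16089) - 124562 = -16683 - 124562 = -141245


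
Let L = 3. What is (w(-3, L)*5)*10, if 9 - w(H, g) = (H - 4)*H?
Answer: -600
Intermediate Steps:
w(H, g) = 9 - H*(-4 + H) (w(H, g) = 9 - (H - 4)*H = 9 - (-4 + H)*H = 9 - H*(-4 + H))
(w(-3, L)*5)*10 = ((9 - 1*(-3)² + 4*(-3))*5)*10 = ((9 - 1*9 - 12)*5)*10 = ((9 - 9 - 12)*5)*10 = -12*5*10 = -60*10 = -600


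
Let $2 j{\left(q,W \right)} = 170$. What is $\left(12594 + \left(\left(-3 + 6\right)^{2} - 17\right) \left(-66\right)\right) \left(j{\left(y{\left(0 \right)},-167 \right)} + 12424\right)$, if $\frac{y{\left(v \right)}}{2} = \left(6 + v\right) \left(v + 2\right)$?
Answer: $164143098$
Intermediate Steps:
$y{\left(v \right)} = 2 \left(2 + v\right) \left(6 + v\right)$ ($y{\left(v \right)} = 2 \left(6 + v\right) \left(v + 2\right) = 2 \left(6 + v\right) \left(2 + v\right) = 2 \left(2 + v\right) \left(6 + v\right)$)
$j{\left(q,W \right)} = 85$ ($j{\left(q,W \right)} = \frac{1}{2} \cdot 170 = 85$)
$\left(12594 + \left(\left(-3 + 6\right)^{2} - 17\right) \left(-66\right)\right) \left(j{\left(y{\left(0 \right)},-167 \right)} + 12424\right) = \left(12594 + \left(\left(-3 + 6\right)^{2} - 17\right) \left(-66\right)\right) \left(85 + 12424\right) = \left(12594 + \left(3^{2} - 17\right) \left(-66\right)\right) 12509 = \left(12594 + \left(9 - 17\right) \left(-66\right)\right) 12509 = \left(12594 - -528\right) 12509 = \left(12594 + 528\right) 12509 = 13122 \cdot 12509 = 164143098$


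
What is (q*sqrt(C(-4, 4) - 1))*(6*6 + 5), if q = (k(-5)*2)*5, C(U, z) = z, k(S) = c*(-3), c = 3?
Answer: -3690*sqrt(3) ≈ -6391.3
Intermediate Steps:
k(S) = -9 (k(S) = 3*(-3) = -9)
q = -90 (q = -9*2*5 = -18*5 = -90)
(q*sqrt(C(-4, 4) - 1))*(6*6 + 5) = (-90*sqrt(4 - 1))*(6*6 + 5) = (-90*sqrt(3))*(36 + 5) = -90*sqrt(3)*41 = -3690*sqrt(3)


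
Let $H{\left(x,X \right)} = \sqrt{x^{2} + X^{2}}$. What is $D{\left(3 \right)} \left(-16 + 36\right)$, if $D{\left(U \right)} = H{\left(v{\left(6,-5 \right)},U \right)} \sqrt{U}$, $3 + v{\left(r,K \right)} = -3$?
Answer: $60 \sqrt{15} \approx 232.38$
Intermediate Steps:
$v{\left(r,K \right)} = -6$ ($v{\left(r,K \right)} = -3 - 3 = -6$)
$H{\left(x,X \right)} = \sqrt{X^{2} + x^{2}}$
$D{\left(U \right)} = \sqrt{U} \sqrt{36 + U^{2}}$ ($D{\left(U \right)} = \sqrt{U^{2} + \left(-6\right)^{2}} \sqrt{U} = \sqrt{U^{2} + 36} \sqrt{U} = \sqrt{36 + U^{2}} \sqrt{U} = \sqrt{U} \sqrt{36 + U^{2}}$)
$D{\left(3 \right)} \left(-16 + 36\right) = \sqrt{3} \sqrt{36 + 3^{2}} \left(-16 + 36\right) = \sqrt{3} \sqrt{36 + 9} \cdot 20 = \sqrt{3} \sqrt{45} \cdot 20 = \sqrt{3} \cdot 3 \sqrt{5} \cdot 20 = 3 \sqrt{15} \cdot 20 = 60 \sqrt{15}$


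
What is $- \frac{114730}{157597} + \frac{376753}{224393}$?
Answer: $\frac{235178557}{247298347} \approx 0.95099$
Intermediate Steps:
$- \frac{114730}{157597} + \frac{376753}{224393} = \left(-114730\right) \frac{1}{157597} + 376753 \cdot \frac{1}{224393} = - \frac{10430}{14327} + \frac{28981}{17261} = \frac{235178557}{247298347}$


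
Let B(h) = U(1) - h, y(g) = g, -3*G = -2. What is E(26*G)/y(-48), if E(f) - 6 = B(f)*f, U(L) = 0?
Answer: 1325/216 ≈ 6.1343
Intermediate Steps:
G = ⅔ (G = -⅓*(-2) = ⅔ ≈ 0.66667)
B(h) = -h (B(h) = 0 - h = -h)
E(f) = 6 - f² (E(f) = 6 + (-f)*f = 6 - f²)
E(26*G)/y(-48) = (6 - (26*(⅔))²)/(-48) = (6 - (52/3)²)*(-1/48) = (6 - 1*2704/9)*(-1/48) = (6 - 2704/9)*(-1/48) = -2650/9*(-1/48) = 1325/216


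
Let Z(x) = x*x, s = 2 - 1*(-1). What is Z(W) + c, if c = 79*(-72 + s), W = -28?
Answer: -4667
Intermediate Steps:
s = 3 (s = 2 + 1 = 3)
Z(x) = x²
c = -5451 (c = 79*(-72 + 3) = 79*(-69) = -5451)
Z(W) + c = (-28)² - 5451 = 784 - 5451 = -4667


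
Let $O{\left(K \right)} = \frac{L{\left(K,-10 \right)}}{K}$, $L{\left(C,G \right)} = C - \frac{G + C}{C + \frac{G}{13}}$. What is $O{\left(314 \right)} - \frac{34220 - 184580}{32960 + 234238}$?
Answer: $\frac{5550385758}{3558765629} \approx 1.5596$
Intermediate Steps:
$L{\left(C,G \right)} = C - \frac{C + G}{C + \frac{G}{13}}$ ($L{\left(C,G \right)} = C - \frac{C + G}{C + G \frac{1}{13}} = C - \frac{C + G}{C + \frac{G}{13}}$)
$O{\left(K \right)} = \frac{130 - 23 K + 13 K^{2}}{K \left(-10 + 13 K\right)}$ ($O{\left(K \right)} = \frac{\frac{1}{-10 + 13 K} \left(- 13 K - -130 + 13 K^{2} + K \left(-10\right)\right)}{K} = \frac{\frac{1}{-10 + 13 K} \left(- 13 K + 130 + 13 K^{2} - 10 K\right)}{K} = \frac{\frac{1}{-10 + 13 K} \left(130 - 23 K + 13 K^{2}\right)}{K} = \frac{130 - 23 K + 13 K^{2}}{K \left(-10 + 13 K\right)}$)
$O{\left(314 \right)} - \frac{34220 - 184580}{32960 + 234238} = \frac{130 - 7222 + 13 \cdot 314^{2}}{314 \left(-10 + 13 \cdot 314\right)} - \frac{34220 - 184580}{32960 + 234238} = \frac{130 - 7222 + 13 \cdot 98596}{314 \left(-10 + 4082\right)} - - \frac{150360}{267198} = \frac{130 - 7222 + 1281748}{314 \cdot 4072} - \left(-150360\right) \frac{1}{267198} = \frac{1}{314} \cdot \frac{1}{4072} \cdot 1274656 - - \frac{25060}{44533} = \frac{79666}{79913} + \frac{25060}{44533} = \frac{5550385758}{3558765629}$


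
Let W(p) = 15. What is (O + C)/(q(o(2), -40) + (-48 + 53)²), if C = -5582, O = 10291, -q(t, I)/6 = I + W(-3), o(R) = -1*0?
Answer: 4709/175 ≈ 26.909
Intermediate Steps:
o(R) = 0
q(t, I) = -90 - 6*I (q(t, I) = -6*(I + 15) = -6*(15 + I) = -90 - 6*I)
(O + C)/(q(o(2), -40) + (-48 + 53)²) = (10291 - 5582)/((-90 - 6*(-40)) + (-48 + 53)²) = 4709/((-90 + 240) + 5²) = 4709/(150 + 25) = 4709/175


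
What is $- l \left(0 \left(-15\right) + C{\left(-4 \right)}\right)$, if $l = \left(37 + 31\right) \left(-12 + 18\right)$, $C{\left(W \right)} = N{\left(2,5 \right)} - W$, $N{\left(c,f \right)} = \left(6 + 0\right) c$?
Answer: $-6528$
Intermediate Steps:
$N{\left(c,f \right)} = 6 c$
$C{\left(W \right)} = 12 - W$ ($C{\left(W \right)} = 6 \cdot 2 - W = 12 - W$)
$l = 408$ ($l = 68 \cdot 6 = 408$)
$- l \left(0 \left(-15\right) + C{\left(-4 \right)}\right) = - 408 \left(0 \left(-15\right) + \left(12 - -4\right)\right) = - 408 \left(0 + \left(12 + 4\right)\right) = - 408 \left(0 + 16\right) = - 408 \cdot 16 = \left(-1\right) 6528 = -6528$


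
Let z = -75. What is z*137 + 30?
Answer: -10245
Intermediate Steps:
z*137 + 30 = -75*137 + 30 = -10275 + 30 = -10245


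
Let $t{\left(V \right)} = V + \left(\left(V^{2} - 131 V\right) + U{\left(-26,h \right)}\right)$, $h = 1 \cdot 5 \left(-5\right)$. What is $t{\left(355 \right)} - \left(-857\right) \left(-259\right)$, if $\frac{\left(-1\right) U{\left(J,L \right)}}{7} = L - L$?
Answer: $-142088$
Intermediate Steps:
$h = -25$ ($h = 5 \left(-5\right) = -25$)
$U{\left(J,L \right)} = 0$ ($U{\left(J,L \right)} = - 7 \left(L - L\right) = \left(-7\right) 0 = 0$)
$t{\left(V \right)} = V^{2} - 130 V$ ($t{\left(V \right)} = V + \left(\left(V^{2} - 131 V\right) + 0\right) = V + \left(V^{2} - 131 V\right) = V^{2} - 130 V$)
$t{\left(355 \right)} - \left(-857\right) \left(-259\right) = 355 \left(-130 + 355\right) - \left(-857\right) \left(-259\right) = 355 \cdot 225 - 221963 = 79875 - 221963 = -142088$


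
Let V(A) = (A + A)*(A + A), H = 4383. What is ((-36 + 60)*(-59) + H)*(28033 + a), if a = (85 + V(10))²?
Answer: 781086486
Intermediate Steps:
V(A) = 4*A² (V(A) = (2*A)*(2*A) = 4*A²)
a = 235225 (a = (85 + 4*10²)² = (85 + 4*100)² = (85 + 400)² = 485² = 235225)
((-36 + 60)*(-59) + H)*(28033 + a) = ((-36 + 60)*(-59) + 4383)*(28033 + 235225) = (24*(-59) + 4383)*263258 = (-1416 + 4383)*263258 = 2967*263258 = 781086486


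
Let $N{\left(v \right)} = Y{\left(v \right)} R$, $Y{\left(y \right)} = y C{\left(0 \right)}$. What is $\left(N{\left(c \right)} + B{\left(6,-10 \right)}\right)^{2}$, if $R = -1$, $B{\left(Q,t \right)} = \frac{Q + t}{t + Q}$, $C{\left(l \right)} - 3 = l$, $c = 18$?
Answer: $2809$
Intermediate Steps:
$C{\left(l \right)} = 3 + l$
$B{\left(Q,t \right)} = 1$ ($B{\left(Q,t \right)} = \frac{Q + t}{Q + t} = 1$)
$Y{\left(y \right)} = 3 y$ ($Y{\left(y \right)} = y \left(3 + 0\right) = y 3 = 3 y$)
$N{\left(v \right)} = - 3 v$ ($N{\left(v \right)} = 3 v \left(-1\right) = - 3 v$)
$\left(N{\left(c \right)} + B{\left(6,-10 \right)}\right)^{2} = \left(\left(-3\right) 18 + 1\right)^{2} = \left(-54 + 1\right)^{2} = \left(-53\right)^{2} = 2809$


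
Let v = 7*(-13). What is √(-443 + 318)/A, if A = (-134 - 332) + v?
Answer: -5*I*√5/557 ≈ -0.020072*I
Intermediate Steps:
v = -91
A = -557 (A = (-134 - 332) - 91 = -466 - 91 = -557)
√(-443 + 318)/A = √(-443 + 318)/(-557) = √(-125)*(-1/557) = (5*I*√5)*(-1/557) = -5*I*√5/557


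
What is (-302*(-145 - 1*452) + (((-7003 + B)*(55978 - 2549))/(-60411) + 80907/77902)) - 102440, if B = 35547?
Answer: 247589956136213/4706137722 ≈ 52610.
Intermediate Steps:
(-302*(-145 - 1*452) + (((-7003 + B)*(55978 - 2549))/(-60411) + 80907/77902)) - 102440 = (-302*(-145 - 1*452) + (((-7003 + 35547)*(55978 - 2549))/(-60411) + 80907/77902)) - 102440 = (-302*(-145 - 452) + ((28544*53429)*(-1/60411) + 80907*(1/77902))) - 102440 = (-302*(-597) + (1525077376*(-1/60411) + 80907/77902)) - 102440 = (180294 + (-1525077376/60411 + 80907/77902)) - 102440 = (180294 - 118801690072375/4706137722) - 102440 = 729686704377893/4706137722 - 102440 = 247589956136213/4706137722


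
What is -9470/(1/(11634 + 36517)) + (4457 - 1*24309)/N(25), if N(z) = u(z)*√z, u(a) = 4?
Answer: -2279954813/5 ≈ -4.5599e+8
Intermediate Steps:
N(z) = 4*√z
-9470/(1/(11634 + 36517)) + (4457 - 1*24309)/N(25) = -9470/(1/(11634 + 36517)) + (4457 - 1*24309)/((4*√25)) = -9470/(1/48151) + (4457 - 24309)/((4*5)) = -9470/1/48151 - 19852/20 = -9470*48151 - 19852*1/20 = -455989970 - 4963/5 = -2279954813/5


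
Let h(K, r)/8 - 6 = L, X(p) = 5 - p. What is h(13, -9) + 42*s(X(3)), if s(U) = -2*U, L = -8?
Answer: -184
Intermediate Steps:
h(K, r) = -16 (h(K, r) = 48 + 8*(-8) = 48 - 64 = -16)
h(13, -9) + 42*s(X(3)) = -16 + 42*(-2*(5 - 1*3)) = -16 + 42*(-2*(5 - 3)) = -16 + 42*(-2*2) = -16 + 42*(-4) = -16 - 168 = -184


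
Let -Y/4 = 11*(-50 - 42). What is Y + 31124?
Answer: 35172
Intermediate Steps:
Y = 4048 (Y = -44*(-50 - 42) = -44*(-92) = -4*(-1012) = 4048)
Y + 31124 = 4048 + 31124 = 35172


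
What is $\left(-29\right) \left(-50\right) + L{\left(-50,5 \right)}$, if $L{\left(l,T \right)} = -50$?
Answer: $1400$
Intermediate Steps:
$\left(-29\right) \left(-50\right) + L{\left(-50,5 \right)} = \left(-29\right) \left(-50\right) - 50 = 1450 - 50 = 1400$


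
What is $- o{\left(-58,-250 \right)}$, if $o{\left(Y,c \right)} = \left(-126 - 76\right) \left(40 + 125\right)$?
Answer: $33330$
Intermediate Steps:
$o{\left(Y,c \right)} = -33330$ ($o{\left(Y,c \right)} = \left(-202\right) 165 = -33330$)
$- o{\left(-58,-250 \right)} = \left(-1\right) \left(-33330\right) = 33330$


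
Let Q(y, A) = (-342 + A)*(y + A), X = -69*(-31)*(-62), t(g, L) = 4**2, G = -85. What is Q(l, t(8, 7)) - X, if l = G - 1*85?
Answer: 182822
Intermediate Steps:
t(g, L) = 16
l = -170 (l = -85 - 1*85 = -85 - 85 = -170)
X = -132618 (X = 2139*(-62) = -132618)
Q(y, A) = (-342 + A)*(A + y)
Q(l, t(8, 7)) - X = (16**2 - 342*16 - 342*(-170) + 16*(-170)) - 1*(-132618) = (256 - 5472 + 58140 - 2720) + 132618 = 50204 + 132618 = 182822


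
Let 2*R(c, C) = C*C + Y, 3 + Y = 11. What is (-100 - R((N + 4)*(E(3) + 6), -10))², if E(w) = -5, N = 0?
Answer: 23716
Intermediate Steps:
Y = 8 (Y = -3 + 11 = 8)
R(c, C) = 4 + C²/2 (R(c, C) = (C*C + 8)/2 = (C² + 8)/2 = (8 + C²)/2 = 4 + C²/2)
(-100 - R((N + 4)*(E(3) + 6), -10))² = (-100 - (4 + (½)*(-10)²))² = (-100 - (4 + (½)*100))² = (-100 - (4 + 50))² = (-100 - 1*54)² = (-100 - 54)² = (-154)² = 23716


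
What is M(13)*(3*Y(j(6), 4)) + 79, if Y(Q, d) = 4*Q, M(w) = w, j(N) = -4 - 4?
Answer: -1169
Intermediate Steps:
j(N) = -8
M(13)*(3*Y(j(6), 4)) + 79 = 13*(3*(4*(-8))) + 79 = 13*(3*(-32)) + 79 = 13*(-96) + 79 = -1248 + 79 = -1169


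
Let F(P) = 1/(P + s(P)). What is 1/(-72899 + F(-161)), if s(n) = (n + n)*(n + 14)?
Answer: -47173/3438864526 ≈ -1.3718e-5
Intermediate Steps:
s(n) = 2*n*(14 + n) (s(n) = (2*n)*(14 + n) = 2*n*(14 + n))
F(P) = 1/(P + 2*P*(14 + P))
1/(-72899 + F(-161)) = 1/(-72899 + 1/((-161)*(29 + 2*(-161)))) = 1/(-72899 - 1/(161*(29 - 322))) = 1/(-72899 - 1/161/(-293)) = 1/(-72899 - 1/161*(-1/293)) = 1/(-72899 + 1/47173) = 1/(-3438864526/47173) = -47173/3438864526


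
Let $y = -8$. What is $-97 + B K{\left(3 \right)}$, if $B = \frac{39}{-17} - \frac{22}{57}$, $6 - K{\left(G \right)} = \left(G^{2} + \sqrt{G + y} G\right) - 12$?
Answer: $- \frac{39122}{323} + \frac{2597 i \sqrt{5}}{323} \approx -121.12 + 17.979 i$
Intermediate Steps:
$K{\left(G \right)} = 18 - G^{2} - G \sqrt{-8 + G}$ ($K{\left(G \right)} = 6 - \left(\left(G^{2} + \sqrt{G - 8} G\right) - 12\right) = 6 - \left(\left(G^{2} + \sqrt{-8 + G} G\right) - 12\right) = 6 - \left(\left(G^{2} + G \sqrt{-8 + G}\right) - 12\right) = 6 - \left(-12 + G^{2} + G \sqrt{-8 + G}\right) = 18 - G^{2} - G \sqrt{-8 + G}$)
$B = - \frac{2597}{969}$ ($B = 39 \left(- \frac{1}{17}\right) - \frac{22}{57} = - \frac{39}{17} - \frac{22}{57} = - \frac{2597}{969} \approx -2.6801$)
$-97 + B K{\left(3 \right)} = -97 - \frac{2597 \left(18 - 3^{2} - 3 \sqrt{-8 + 3}\right)}{969} = -97 - \frac{2597 \left(18 - 9 - 3 \sqrt{-5}\right)}{969} = -97 - \frac{2597 \left(18 - 9 - 3 i \sqrt{5}\right)}{969} = -97 - \frac{2597 \left(9 - 3 i \sqrt{5}\right)}{969} = -97 - \left(\frac{7791}{323} - \frac{2597 i \sqrt{5}}{323}\right) = - \frac{39122}{323} + \frac{2597 i \sqrt{5}}{323}$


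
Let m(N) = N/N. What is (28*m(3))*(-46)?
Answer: -1288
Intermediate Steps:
m(N) = 1
(28*m(3))*(-46) = (28*1)*(-46) = 28*(-46) = -1288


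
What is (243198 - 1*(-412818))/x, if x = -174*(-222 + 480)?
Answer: -54668/3741 ≈ -14.613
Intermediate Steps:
x = -44892 (x = -174*258 = -44892)
(243198 - 1*(-412818))/x = (243198 - 1*(-412818))/(-44892) = (243198 + 412818)*(-1/44892) = 656016*(-1/44892) = -54668/3741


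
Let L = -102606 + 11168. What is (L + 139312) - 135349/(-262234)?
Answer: 12554325865/262234 ≈ 47875.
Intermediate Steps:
L = -91438
(L + 139312) - 135349/(-262234) = (-91438 + 139312) - 135349/(-262234) = 47874 - 135349*(-1/262234) = 47874 + 135349/262234 = 12554325865/262234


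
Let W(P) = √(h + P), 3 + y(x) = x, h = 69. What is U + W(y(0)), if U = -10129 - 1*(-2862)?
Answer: -7267 + √66 ≈ -7258.9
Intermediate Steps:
y(x) = -3 + x
U = -7267 (U = -10129 + 2862 = -7267)
W(P) = √(69 + P)
U + W(y(0)) = -7267 + √(69 + (-3 + 0)) = -7267 + √(69 - 3) = -7267 + √66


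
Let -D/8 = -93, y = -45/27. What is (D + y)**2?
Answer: 4959529/9 ≈ 5.5106e+5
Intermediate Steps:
y = -5/3 (y = -45*1/27 = -5/3 ≈ -1.6667)
D = 744 (D = -8*(-93) = 744)
(D + y)**2 = (744 - 5/3)**2 = (2227/3)**2 = 4959529/9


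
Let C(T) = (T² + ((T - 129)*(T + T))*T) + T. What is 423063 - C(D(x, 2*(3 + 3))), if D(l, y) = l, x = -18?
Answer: 518013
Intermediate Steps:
C(T) = T + T² + 2*T²*(-129 + T) (C(T) = (T² + ((-129 + T)*(2*T))*T) + T = (T² + (2*T*(-129 + T))*T) + T = (T² + 2*T²*(-129 + T)) + T = T + T² + 2*T²*(-129 + T))
423063 - C(D(x, 2*(3 + 3))) = 423063 - (-18)*(1 - 257*(-18) + 2*(-18)²) = 423063 - (-18)*(1 + 4626 + 2*324) = 423063 - (-18)*(1 + 4626 + 648) = 423063 - (-18)*5275 = 423063 - 1*(-94950) = 423063 + 94950 = 518013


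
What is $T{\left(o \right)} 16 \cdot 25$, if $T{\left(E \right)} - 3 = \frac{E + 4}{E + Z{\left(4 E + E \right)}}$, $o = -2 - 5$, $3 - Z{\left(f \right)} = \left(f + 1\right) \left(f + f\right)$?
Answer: $\frac{178875}{149} \approx 1200.5$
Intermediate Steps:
$Z{\left(f \right)} = 3 - 2 f \left(1 + f\right)$ ($Z{\left(f \right)} = 3 - \left(f + 1\right) \left(f + f\right) = 3 - \left(1 + f\right) 2 f = 3 - 2 f \left(1 + f\right)$)
$o = -7$ ($o = -2 - 5 = -7$)
$T{\left(E \right)} = 3 + \frac{4 + E}{3 - 50 E^{2} - 9 E}$ ($T{\left(E \right)} = 3 + \frac{E + 4}{E - \left(-3 + 2 \left(4 E + E\right)^{2} + 2 \left(4 E + E\right)\right)} = 3 + \frac{4 + E}{E - \left(-3 + 2 \cdot 25 E^{2} + 2 \cdot 5 E\right)} = 3 + \frac{4 + E}{E - \left(-3 + 10 E + 2 \cdot 25 E^{2}\right)} = 3 + \frac{4 + E}{E - \left(-3 + 10 E + 50 E^{2}\right)} = 3 + \frac{4 + E}{3 - 50 E^{2} - 9 E}$)
$T{\left(o \right)} 16 \cdot 25 = \frac{-13 + 26 \left(-7\right) + 150 \left(-7\right)^{2}}{-3 + 9 \left(-7\right) + 50 \left(-7\right)^{2}} \cdot 16 \cdot 25 = \frac{-13 - 182 + 150 \cdot 49}{-3 - 63 + 50 \cdot 49} \cdot 16 \cdot 25 = \frac{-13 - 182 + 7350}{-3 - 63 + 2450} \cdot 16 \cdot 25 = \frac{1}{2384} \cdot 7155 \cdot 16 \cdot 25 = \frac{7155}{2384} \cdot 16 \cdot 25 = \frac{7155}{149} \cdot 25 = \frac{178875}{149}$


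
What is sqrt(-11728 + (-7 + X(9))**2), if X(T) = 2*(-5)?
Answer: 3*I*sqrt(1271) ≈ 106.95*I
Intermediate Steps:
X(T) = -10
sqrt(-11728 + (-7 + X(9))**2) = sqrt(-11728 + (-7 - 10)**2) = sqrt(-11728 + (-17)**2) = sqrt(-11728 + 289) = sqrt(-11439) = 3*I*sqrt(1271)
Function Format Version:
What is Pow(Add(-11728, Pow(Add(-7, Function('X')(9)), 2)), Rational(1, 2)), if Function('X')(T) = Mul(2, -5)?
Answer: Mul(3, I, Pow(1271, Rational(1, 2))) ≈ Mul(106.95, I)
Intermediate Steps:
Function('X')(T) = -10
Pow(Add(-11728, Pow(Add(-7, Function('X')(9)), 2)), Rational(1, 2)) = Pow(Add(-11728, Pow(Add(-7, -10), 2)), Rational(1, 2)) = Pow(Add(-11728, Pow(-17, 2)), Rational(1, 2)) = Pow(Add(-11728, 289), Rational(1, 2)) = Pow(-11439, Rational(1, 2)) = Mul(3, I, Pow(1271, Rational(1, 2)))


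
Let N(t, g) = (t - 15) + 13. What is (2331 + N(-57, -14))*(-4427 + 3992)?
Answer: -988320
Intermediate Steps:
N(t, g) = -2 + t (N(t, g) = (-15 + t) + 13 = -2 + t)
(2331 + N(-57, -14))*(-4427 + 3992) = (2331 + (-2 - 57))*(-4427 + 3992) = (2331 - 59)*(-435) = 2272*(-435) = -988320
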